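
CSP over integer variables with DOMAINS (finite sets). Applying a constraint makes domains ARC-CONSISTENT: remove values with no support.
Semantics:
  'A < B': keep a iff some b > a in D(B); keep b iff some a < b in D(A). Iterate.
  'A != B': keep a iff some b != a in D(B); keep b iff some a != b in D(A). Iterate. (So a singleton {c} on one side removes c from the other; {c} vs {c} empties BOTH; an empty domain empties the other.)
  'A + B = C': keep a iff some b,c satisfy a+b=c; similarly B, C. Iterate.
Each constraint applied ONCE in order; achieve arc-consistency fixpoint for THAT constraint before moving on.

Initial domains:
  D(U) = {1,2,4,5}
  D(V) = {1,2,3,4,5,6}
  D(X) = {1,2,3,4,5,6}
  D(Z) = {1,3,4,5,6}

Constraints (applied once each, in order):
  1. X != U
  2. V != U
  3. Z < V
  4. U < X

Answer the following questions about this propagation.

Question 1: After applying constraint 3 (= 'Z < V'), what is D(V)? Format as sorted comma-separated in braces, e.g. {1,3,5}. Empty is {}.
Answer: {2,3,4,5,6}

Derivation:
Constraint 1 (X != U) on D(X)={1,2,3,4,5,6} D(U)={1,2,4,5}: no change
Constraint 2 (V != U) on D(V)={1,2,3,4,5,6} D(U)={1,2,4,5}: no change
Constraint 3 (Z < V) on D(Z)={1,3,4,5,6} D(V)={1,2,3,4,5,6}: Z {1,3,4,5,6}->{1,3,4,5}; V {1,2,3,4,5,6}->{2,3,4,5,6}
So after constraint 3: D(V) = {2,3,4,5,6}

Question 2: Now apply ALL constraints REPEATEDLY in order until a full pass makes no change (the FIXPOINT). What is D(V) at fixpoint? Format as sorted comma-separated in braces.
Answer: {2,3,4,5,6}

Derivation:
pass 0 (initial): D(V)={1,2,3,4,5,6}
pass 1: V {1,2,3,4,5,6}->{2,3,4,5,6}; X {1,2,3,4,5,6}->{2,3,4,5,6}; Z {1,3,4,5,6}->{1,3,4,5}
pass 2: no change
Fixpoint after 2 passes: D(V) = {2,3,4,5,6}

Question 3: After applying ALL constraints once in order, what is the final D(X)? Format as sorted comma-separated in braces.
Constraint 1 (X != U) on D(X)={1,2,3,4,5,6} D(U)={1,2,4,5}: no change
Constraint 2 (V != U) on D(V)={1,2,3,4,5,6} D(U)={1,2,4,5}: no change
Constraint 3 (Z < V) on D(Z)={1,3,4,5,6} D(V)={1,2,3,4,5,6}: Z {1,3,4,5,6}->{1,3,4,5}; V {1,2,3,4,5,6}->{2,3,4,5,6}
Constraint 4 (U < X) on D(U)={1,2,4,5} D(X)={1,2,3,4,5,6}: X {1,2,3,4,5,6}->{2,3,4,5,6}
So after all 4 constraints: D(X) = {2,3,4,5,6}

Answer: {2,3,4,5,6}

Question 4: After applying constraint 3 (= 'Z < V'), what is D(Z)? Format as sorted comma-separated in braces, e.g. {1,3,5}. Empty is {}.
Answer: {1,3,4,5}

Derivation:
Constraint 1 (X != U) on D(X)={1,2,3,4,5,6} D(U)={1,2,4,5}: no change
Constraint 2 (V != U) on D(V)={1,2,3,4,5,6} D(U)={1,2,4,5}: no change
Constraint 3 (Z < V) on D(Z)={1,3,4,5,6} D(V)={1,2,3,4,5,6}: Z {1,3,4,5,6}->{1,3,4,5}; V {1,2,3,4,5,6}->{2,3,4,5,6}
So after constraint 3: D(Z) = {1,3,4,5}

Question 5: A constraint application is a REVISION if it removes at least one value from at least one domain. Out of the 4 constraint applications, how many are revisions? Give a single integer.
Answer: 2

Derivation:
Constraint 1 (X != U) on D(X)={1,2,3,4,5,6} D(U)={1,2,4,5}: no change => not a revision
Constraint 2 (V != U) on D(V)={1,2,3,4,5,6} D(U)={1,2,4,5}: no change => not a revision
Constraint 3 (Z < V) on D(Z)={1,3,4,5,6} D(V)={1,2,3,4,5,6}: Z {1,3,4,5,6}->{1,3,4,5}; V {1,2,3,4,5,6}->{2,3,4,5,6} => REVISION
Constraint 4 (U < X) on D(U)={1,2,4,5} D(X)={1,2,3,4,5,6}: X {1,2,3,4,5,6}->{2,3,4,5,6} => REVISION
Total revisions = 2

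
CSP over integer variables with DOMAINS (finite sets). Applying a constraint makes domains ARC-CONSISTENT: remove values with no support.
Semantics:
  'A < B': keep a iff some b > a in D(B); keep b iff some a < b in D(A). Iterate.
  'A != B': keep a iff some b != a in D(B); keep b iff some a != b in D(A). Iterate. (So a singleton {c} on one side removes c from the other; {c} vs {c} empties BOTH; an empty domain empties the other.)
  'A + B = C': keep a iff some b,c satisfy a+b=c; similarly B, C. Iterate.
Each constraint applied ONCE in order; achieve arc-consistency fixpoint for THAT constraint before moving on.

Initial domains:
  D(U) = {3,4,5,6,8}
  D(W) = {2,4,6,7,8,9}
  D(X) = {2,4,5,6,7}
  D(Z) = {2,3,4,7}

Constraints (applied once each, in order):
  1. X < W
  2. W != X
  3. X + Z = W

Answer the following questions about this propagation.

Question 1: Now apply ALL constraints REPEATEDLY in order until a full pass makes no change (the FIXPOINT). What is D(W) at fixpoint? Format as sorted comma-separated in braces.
pass 0 (initial): D(W)={2,4,6,7,8,9}
pass 1: W {2,4,6,7,8,9}->{4,6,7,8,9}
pass 2: no change
Fixpoint after 2 passes: D(W) = {4,6,7,8,9}

Answer: {4,6,7,8,9}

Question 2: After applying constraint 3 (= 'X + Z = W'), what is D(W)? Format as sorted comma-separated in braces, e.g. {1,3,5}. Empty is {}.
Constraint 1 (X < W) on D(X)={2,4,5,6,7} D(W)={2,4,6,7,8,9}: W {2,4,6,7,8,9}->{4,6,7,8,9}
Constraint 2 (W != X) on D(W)={4,6,7,8,9} D(X)={2,4,5,6,7}: no change
Constraint 3 (X + Z = W) on D(X)={2,4,5,6,7} D(Z)={2,3,4,7} D(W)={4,6,7,8,9}: no change
So after constraint 3: D(W) = {4,6,7,8,9}

Answer: {4,6,7,8,9}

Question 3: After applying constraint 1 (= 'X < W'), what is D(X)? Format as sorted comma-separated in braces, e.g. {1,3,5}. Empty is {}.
Constraint 1 (X < W) on D(X)={2,4,5,6,7} D(W)={2,4,6,7,8,9}: W {2,4,6,7,8,9}->{4,6,7,8,9}
So after constraint 1: D(X) = {2,4,5,6,7}

Answer: {2,4,5,6,7}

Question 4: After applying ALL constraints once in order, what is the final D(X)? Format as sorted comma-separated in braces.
Answer: {2,4,5,6,7}

Derivation:
Constraint 1 (X < W) on D(X)={2,4,5,6,7} D(W)={2,4,6,7,8,9}: W {2,4,6,7,8,9}->{4,6,7,8,9}
Constraint 2 (W != X) on D(W)={4,6,7,8,9} D(X)={2,4,5,6,7}: no change
Constraint 3 (X + Z = W) on D(X)={2,4,5,6,7} D(Z)={2,3,4,7} D(W)={4,6,7,8,9}: no change
So after all 3 constraints: D(X) = {2,4,5,6,7}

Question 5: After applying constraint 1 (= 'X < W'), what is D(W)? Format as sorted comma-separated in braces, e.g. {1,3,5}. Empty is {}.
Constraint 1 (X < W) on D(X)={2,4,5,6,7} D(W)={2,4,6,7,8,9}: W {2,4,6,7,8,9}->{4,6,7,8,9}
So after constraint 1: D(W) = {4,6,7,8,9}

Answer: {4,6,7,8,9}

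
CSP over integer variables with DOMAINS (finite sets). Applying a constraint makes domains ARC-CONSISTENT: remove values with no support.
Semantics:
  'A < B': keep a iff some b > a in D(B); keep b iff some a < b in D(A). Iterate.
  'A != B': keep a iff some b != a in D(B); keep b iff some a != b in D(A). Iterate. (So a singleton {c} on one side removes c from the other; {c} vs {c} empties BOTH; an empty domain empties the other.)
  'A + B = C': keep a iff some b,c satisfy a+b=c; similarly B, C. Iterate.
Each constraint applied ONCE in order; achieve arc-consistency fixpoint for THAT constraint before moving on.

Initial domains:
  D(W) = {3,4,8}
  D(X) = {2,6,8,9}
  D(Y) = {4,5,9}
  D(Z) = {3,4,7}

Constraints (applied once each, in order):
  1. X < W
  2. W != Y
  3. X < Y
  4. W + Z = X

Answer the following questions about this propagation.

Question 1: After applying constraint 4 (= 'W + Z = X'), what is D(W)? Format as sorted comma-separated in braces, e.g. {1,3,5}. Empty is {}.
Constraint 1 (X < W) on D(X)={2,6,8,9} D(W)={3,4,8}: X {2,6,8,9}->{2,6}
Constraint 2 (W != Y) on D(W)={3,4,8} D(Y)={4,5,9}: no change
Constraint 3 (X < Y) on D(X)={2,6} D(Y)={4,5,9}: no change
Constraint 4 (W + Z = X) on D(W)={3,4,8} D(Z)={3,4,7} D(X)={2,6}: W {3,4,8}->{3}; Z {3,4,7}->{3}; X {2,6}->{6}
So after constraint 4: D(W) = {3}

Answer: {3}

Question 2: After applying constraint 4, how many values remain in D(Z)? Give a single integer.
Constraint 1 (X < W) on D(X)={2,6,8,9} D(W)={3,4,8}: X {2,6,8,9}->{2,6}
Constraint 2 (W != Y) on D(W)={3,4,8} D(Y)={4,5,9}: no change
Constraint 3 (X < Y) on D(X)={2,6} D(Y)={4,5,9}: no change
Constraint 4 (W + Z = X) on D(W)={3,4,8} D(Z)={3,4,7} D(X)={2,6}: W {3,4,8}->{3}; Z {3,4,7}->{3}; X {2,6}->{6}
So after constraint 4: D(Z)={3}, size = 1

Answer: 1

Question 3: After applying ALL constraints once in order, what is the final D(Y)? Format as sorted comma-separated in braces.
Constraint 1 (X < W) on D(X)={2,6,8,9} D(W)={3,4,8}: X {2,6,8,9}->{2,6}
Constraint 2 (W != Y) on D(W)={3,4,8} D(Y)={4,5,9}: no change
Constraint 3 (X < Y) on D(X)={2,6} D(Y)={4,5,9}: no change
Constraint 4 (W + Z = X) on D(W)={3,4,8} D(Z)={3,4,7} D(X)={2,6}: W {3,4,8}->{3}; Z {3,4,7}->{3}; X {2,6}->{6}
So after all 4 constraints: D(Y) = {4,5,9}

Answer: {4,5,9}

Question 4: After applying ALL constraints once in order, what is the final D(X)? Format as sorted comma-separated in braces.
Constraint 1 (X < W) on D(X)={2,6,8,9} D(W)={3,4,8}: X {2,6,8,9}->{2,6}
Constraint 2 (W != Y) on D(W)={3,4,8} D(Y)={4,5,9}: no change
Constraint 3 (X < Y) on D(X)={2,6} D(Y)={4,5,9}: no change
Constraint 4 (W + Z = X) on D(W)={3,4,8} D(Z)={3,4,7} D(X)={2,6}: W {3,4,8}->{3}; Z {3,4,7}->{3}; X {2,6}->{6}
So after all 4 constraints: D(X) = {6}

Answer: {6}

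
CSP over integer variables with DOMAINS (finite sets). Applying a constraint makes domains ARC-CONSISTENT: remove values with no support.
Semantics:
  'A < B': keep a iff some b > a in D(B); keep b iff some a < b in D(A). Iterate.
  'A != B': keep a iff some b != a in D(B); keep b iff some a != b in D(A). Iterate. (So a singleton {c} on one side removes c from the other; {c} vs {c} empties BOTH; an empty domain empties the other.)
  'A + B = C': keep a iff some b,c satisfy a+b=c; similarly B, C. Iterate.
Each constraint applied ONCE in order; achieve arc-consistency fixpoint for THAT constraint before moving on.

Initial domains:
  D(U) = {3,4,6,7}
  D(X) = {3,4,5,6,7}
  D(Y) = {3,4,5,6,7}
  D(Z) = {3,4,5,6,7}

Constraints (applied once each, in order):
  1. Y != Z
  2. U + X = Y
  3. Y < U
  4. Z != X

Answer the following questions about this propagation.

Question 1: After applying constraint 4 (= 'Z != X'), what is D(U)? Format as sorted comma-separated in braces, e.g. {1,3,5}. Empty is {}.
Constraint 1 (Y != Z) on D(Y)={3,4,5,6,7} D(Z)={3,4,5,6,7}: no change
Constraint 2 (U + X = Y) on D(U)={3,4,6,7} D(X)={3,4,5,6,7} D(Y)={3,4,5,6,7}: U {3,4,6,7}->{3,4}; X {3,4,5,6,7}->{3,4}; Y {3,4,5,6,7}->{6,7}
Constraint 3 (Y < U) on D(Y)={6,7} D(U)={3,4}: Y {6,7}->{}; U {3,4}->{}
Constraint 4 (Z != X) on D(Z)={3,4,5,6,7} D(X)={3,4}: no change
So after constraint 4: D(U) = {}

Answer: {}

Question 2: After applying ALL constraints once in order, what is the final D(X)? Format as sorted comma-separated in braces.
Constraint 1 (Y != Z) on D(Y)={3,4,5,6,7} D(Z)={3,4,5,6,7}: no change
Constraint 2 (U + X = Y) on D(U)={3,4,6,7} D(X)={3,4,5,6,7} D(Y)={3,4,5,6,7}: U {3,4,6,7}->{3,4}; X {3,4,5,6,7}->{3,4}; Y {3,4,5,6,7}->{6,7}
Constraint 3 (Y < U) on D(Y)={6,7} D(U)={3,4}: Y {6,7}->{}; U {3,4}->{}
Constraint 4 (Z != X) on D(Z)={3,4,5,6,7} D(X)={3,4}: no change
So after all 4 constraints: D(X) = {3,4}

Answer: {3,4}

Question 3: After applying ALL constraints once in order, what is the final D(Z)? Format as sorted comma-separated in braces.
Answer: {3,4,5,6,7}

Derivation:
Constraint 1 (Y != Z) on D(Y)={3,4,5,6,7} D(Z)={3,4,5,6,7}: no change
Constraint 2 (U + X = Y) on D(U)={3,4,6,7} D(X)={3,4,5,6,7} D(Y)={3,4,5,6,7}: U {3,4,6,7}->{3,4}; X {3,4,5,6,7}->{3,4}; Y {3,4,5,6,7}->{6,7}
Constraint 3 (Y < U) on D(Y)={6,7} D(U)={3,4}: Y {6,7}->{}; U {3,4}->{}
Constraint 4 (Z != X) on D(Z)={3,4,5,6,7} D(X)={3,4}: no change
So after all 4 constraints: D(Z) = {3,4,5,6,7}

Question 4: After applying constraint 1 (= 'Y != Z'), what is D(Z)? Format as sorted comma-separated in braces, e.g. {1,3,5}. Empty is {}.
Constraint 1 (Y != Z) on D(Y)={3,4,5,6,7} D(Z)={3,4,5,6,7}: no change
So after constraint 1: D(Z) = {3,4,5,6,7}

Answer: {3,4,5,6,7}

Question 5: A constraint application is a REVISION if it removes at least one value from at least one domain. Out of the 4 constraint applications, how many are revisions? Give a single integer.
Answer: 2

Derivation:
Constraint 1 (Y != Z) on D(Y)={3,4,5,6,7} D(Z)={3,4,5,6,7}: no change => not a revision
Constraint 2 (U + X = Y) on D(U)={3,4,6,7} D(X)={3,4,5,6,7} D(Y)={3,4,5,6,7}: U {3,4,6,7}->{3,4}; X {3,4,5,6,7}->{3,4}; Y {3,4,5,6,7}->{6,7} => REVISION
Constraint 3 (Y < U) on D(Y)={6,7} D(U)={3,4}: Y {6,7}->{}; U {3,4}->{} => REVISION
Constraint 4 (Z != X) on D(Z)={3,4,5,6,7} D(X)={3,4}: no change => not a revision
Total revisions = 2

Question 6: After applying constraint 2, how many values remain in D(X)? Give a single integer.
Answer: 2

Derivation:
Constraint 1 (Y != Z) on D(Y)={3,4,5,6,7} D(Z)={3,4,5,6,7}: no change
Constraint 2 (U + X = Y) on D(U)={3,4,6,7} D(X)={3,4,5,6,7} D(Y)={3,4,5,6,7}: U {3,4,6,7}->{3,4}; X {3,4,5,6,7}->{3,4}; Y {3,4,5,6,7}->{6,7}
So after constraint 2: D(X)={3,4}, size = 2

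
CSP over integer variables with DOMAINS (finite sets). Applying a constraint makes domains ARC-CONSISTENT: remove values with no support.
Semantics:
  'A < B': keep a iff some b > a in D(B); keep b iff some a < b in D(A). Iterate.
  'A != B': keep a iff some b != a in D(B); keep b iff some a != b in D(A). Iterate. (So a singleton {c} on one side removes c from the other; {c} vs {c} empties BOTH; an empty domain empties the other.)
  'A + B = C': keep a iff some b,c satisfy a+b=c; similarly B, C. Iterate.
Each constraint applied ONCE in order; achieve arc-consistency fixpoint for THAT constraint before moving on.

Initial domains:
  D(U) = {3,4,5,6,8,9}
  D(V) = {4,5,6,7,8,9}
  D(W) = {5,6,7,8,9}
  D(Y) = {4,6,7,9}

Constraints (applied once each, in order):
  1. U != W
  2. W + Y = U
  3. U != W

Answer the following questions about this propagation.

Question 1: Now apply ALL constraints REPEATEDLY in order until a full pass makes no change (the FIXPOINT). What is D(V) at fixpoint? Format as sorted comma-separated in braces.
pass 0 (initial): D(V)={4,5,6,7,8,9}
pass 1: U {3,4,5,6,8,9}->{9}; W {5,6,7,8,9}->{5}; Y {4,6,7,9}->{4}
pass 2: no change
Fixpoint after 2 passes: D(V) = {4,5,6,7,8,9}

Answer: {4,5,6,7,8,9}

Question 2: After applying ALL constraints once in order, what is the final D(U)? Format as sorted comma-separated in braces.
Constraint 1 (U != W) on D(U)={3,4,5,6,8,9} D(W)={5,6,7,8,9}: no change
Constraint 2 (W + Y = U) on D(W)={5,6,7,8,9} D(Y)={4,6,7,9} D(U)={3,4,5,6,8,9}: W {5,6,7,8,9}->{5}; Y {4,6,7,9}->{4}; U {3,4,5,6,8,9}->{9}
Constraint 3 (U != W) on D(U)={9} D(W)={5}: no change
So after all 3 constraints: D(U) = {9}

Answer: {9}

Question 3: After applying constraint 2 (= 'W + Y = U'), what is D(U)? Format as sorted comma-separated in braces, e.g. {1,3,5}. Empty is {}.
Constraint 1 (U != W) on D(U)={3,4,5,6,8,9} D(W)={5,6,7,8,9}: no change
Constraint 2 (W + Y = U) on D(W)={5,6,7,8,9} D(Y)={4,6,7,9} D(U)={3,4,5,6,8,9}: W {5,6,7,8,9}->{5}; Y {4,6,7,9}->{4}; U {3,4,5,6,8,9}->{9}
So after constraint 2: D(U) = {9}

Answer: {9}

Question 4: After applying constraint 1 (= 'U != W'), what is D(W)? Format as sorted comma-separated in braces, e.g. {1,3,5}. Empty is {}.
Constraint 1 (U != W) on D(U)={3,4,5,6,8,9} D(W)={5,6,7,8,9}: no change
So after constraint 1: D(W) = {5,6,7,8,9}

Answer: {5,6,7,8,9}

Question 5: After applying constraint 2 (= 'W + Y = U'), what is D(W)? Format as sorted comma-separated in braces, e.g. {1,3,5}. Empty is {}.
Answer: {5}

Derivation:
Constraint 1 (U != W) on D(U)={3,4,5,6,8,9} D(W)={5,6,7,8,9}: no change
Constraint 2 (W + Y = U) on D(W)={5,6,7,8,9} D(Y)={4,6,7,9} D(U)={3,4,5,6,8,9}: W {5,6,7,8,9}->{5}; Y {4,6,7,9}->{4}; U {3,4,5,6,8,9}->{9}
So after constraint 2: D(W) = {5}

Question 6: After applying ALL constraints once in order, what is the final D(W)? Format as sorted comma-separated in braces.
Answer: {5}

Derivation:
Constraint 1 (U != W) on D(U)={3,4,5,6,8,9} D(W)={5,6,7,8,9}: no change
Constraint 2 (W + Y = U) on D(W)={5,6,7,8,9} D(Y)={4,6,7,9} D(U)={3,4,5,6,8,9}: W {5,6,7,8,9}->{5}; Y {4,6,7,9}->{4}; U {3,4,5,6,8,9}->{9}
Constraint 3 (U != W) on D(U)={9} D(W)={5}: no change
So after all 3 constraints: D(W) = {5}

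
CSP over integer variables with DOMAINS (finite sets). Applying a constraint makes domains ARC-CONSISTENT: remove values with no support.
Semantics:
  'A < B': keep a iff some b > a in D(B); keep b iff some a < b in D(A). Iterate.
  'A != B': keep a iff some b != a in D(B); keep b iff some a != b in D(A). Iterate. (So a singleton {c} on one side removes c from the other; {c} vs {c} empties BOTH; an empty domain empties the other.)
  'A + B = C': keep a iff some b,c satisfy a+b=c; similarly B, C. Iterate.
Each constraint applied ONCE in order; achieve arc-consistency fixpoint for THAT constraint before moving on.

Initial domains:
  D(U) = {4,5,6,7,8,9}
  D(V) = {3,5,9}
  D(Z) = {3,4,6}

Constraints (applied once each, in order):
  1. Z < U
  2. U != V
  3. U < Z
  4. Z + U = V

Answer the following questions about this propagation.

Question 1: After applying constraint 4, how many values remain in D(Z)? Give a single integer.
Answer: 0

Derivation:
Constraint 1 (Z < U) on D(Z)={3,4,6} D(U)={4,5,6,7,8,9}: no change
Constraint 2 (U != V) on D(U)={4,5,6,7,8,9} D(V)={3,5,9}: no change
Constraint 3 (U < Z) on D(U)={4,5,6,7,8,9} D(Z)={3,4,6}: U {4,5,6,7,8,9}->{4,5}; Z {3,4,6}->{6}
Constraint 4 (Z + U = V) on D(Z)={6} D(U)={4,5} D(V)={3,5,9}: Z {6}->{}; U {4,5}->{}; V {3,5,9}->{}
So after constraint 4: D(Z)={}, size = 0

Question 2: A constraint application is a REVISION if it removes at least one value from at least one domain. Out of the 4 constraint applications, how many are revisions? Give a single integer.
Answer: 2

Derivation:
Constraint 1 (Z < U) on D(Z)={3,4,6} D(U)={4,5,6,7,8,9}: no change => not a revision
Constraint 2 (U != V) on D(U)={4,5,6,7,8,9} D(V)={3,5,9}: no change => not a revision
Constraint 3 (U < Z) on D(U)={4,5,6,7,8,9} D(Z)={3,4,6}: U {4,5,6,7,8,9}->{4,5}; Z {3,4,6}->{6} => REVISION
Constraint 4 (Z + U = V) on D(Z)={6} D(U)={4,5} D(V)={3,5,9}: Z {6}->{}; U {4,5}->{}; V {3,5,9}->{} => REVISION
Total revisions = 2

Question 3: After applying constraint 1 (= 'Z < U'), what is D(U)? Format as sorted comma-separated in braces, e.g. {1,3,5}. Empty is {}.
Answer: {4,5,6,7,8,9}

Derivation:
Constraint 1 (Z < U) on D(Z)={3,4,6} D(U)={4,5,6,7,8,9}: no change
So after constraint 1: D(U) = {4,5,6,7,8,9}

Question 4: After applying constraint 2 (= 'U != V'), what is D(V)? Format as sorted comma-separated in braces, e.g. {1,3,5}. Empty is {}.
Constraint 1 (Z < U) on D(Z)={3,4,6} D(U)={4,5,6,7,8,9}: no change
Constraint 2 (U != V) on D(U)={4,5,6,7,8,9} D(V)={3,5,9}: no change
So after constraint 2: D(V) = {3,5,9}

Answer: {3,5,9}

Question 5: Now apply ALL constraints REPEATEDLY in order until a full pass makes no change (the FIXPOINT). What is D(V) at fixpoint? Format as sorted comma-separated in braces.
pass 0 (initial): D(V)={3,5,9}
pass 1: U {4,5,6,7,8,9}->{}; V {3,5,9}->{}; Z {3,4,6}->{}
pass 2: no change
Fixpoint after 2 passes: D(V) = {}

Answer: {}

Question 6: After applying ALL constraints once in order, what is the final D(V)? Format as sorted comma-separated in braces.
Constraint 1 (Z < U) on D(Z)={3,4,6} D(U)={4,5,6,7,8,9}: no change
Constraint 2 (U != V) on D(U)={4,5,6,7,8,9} D(V)={3,5,9}: no change
Constraint 3 (U < Z) on D(U)={4,5,6,7,8,9} D(Z)={3,4,6}: U {4,5,6,7,8,9}->{4,5}; Z {3,4,6}->{6}
Constraint 4 (Z + U = V) on D(Z)={6} D(U)={4,5} D(V)={3,5,9}: Z {6}->{}; U {4,5}->{}; V {3,5,9}->{}
So after all 4 constraints: D(V) = {}

Answer: {}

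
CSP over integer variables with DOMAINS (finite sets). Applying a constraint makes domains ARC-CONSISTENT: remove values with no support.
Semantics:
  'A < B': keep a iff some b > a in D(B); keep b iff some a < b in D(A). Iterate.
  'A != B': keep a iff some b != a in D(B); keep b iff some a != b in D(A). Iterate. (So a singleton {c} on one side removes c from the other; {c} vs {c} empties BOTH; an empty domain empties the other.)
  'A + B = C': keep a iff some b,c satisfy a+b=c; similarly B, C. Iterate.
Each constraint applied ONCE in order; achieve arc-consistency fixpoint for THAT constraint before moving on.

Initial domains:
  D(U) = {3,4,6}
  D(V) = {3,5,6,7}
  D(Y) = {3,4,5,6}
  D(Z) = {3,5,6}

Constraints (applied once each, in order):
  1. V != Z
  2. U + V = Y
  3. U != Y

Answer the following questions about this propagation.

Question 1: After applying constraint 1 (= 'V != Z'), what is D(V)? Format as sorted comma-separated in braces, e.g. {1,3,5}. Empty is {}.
Constraint 1 (V != Z) on D(V)={3,5,6,7} D(Z)={3,5,6}: no change
So after constraint 1: D(V) = {3,5,6,7}

Answer: {3,5,6,7}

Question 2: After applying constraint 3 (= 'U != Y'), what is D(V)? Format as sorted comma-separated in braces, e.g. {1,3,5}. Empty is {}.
Constraint 1 (V != Z) on D(V)={3,5,6,7} D(Z)={3,5,6}: no change
Constraint 2 (U + V = Y) on D(U)={3,4,6} D(V)={3,5,6,7} D(Y)={3,4,5,6}: U {3,4,6}->{3}; V {3,5,6,7}->{3}; Y {3,4,5,6}->{6}
Constraint 3 (U != Y) on D(U)={3} D(Y)={6}: no change
So after constraint 3: D(V) = {3}

Answer: {3}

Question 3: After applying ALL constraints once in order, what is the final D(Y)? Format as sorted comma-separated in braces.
Answer: {6}

Derivation:
Constraint 1 (V != Z) on D(V)={3,5,6,7} D(Z)={3,5,6}: no change
Constraint 2 (U + V = Y) on D(U)={3,4,6} D(V)={3,5,6,7} D(Y)={3,4,5,6}: U {3,4,6}->{3}; V {3,5,6,7}->{3}; Y {3,4,5,6}->{6}
Constraint 3 (U != Y) on D(U)={3} D(Y)={6}: no change
So after all 3 constraints: D(Y) = {6}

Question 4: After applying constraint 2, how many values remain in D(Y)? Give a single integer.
Answer: 1

Derivation:
Constraint 1 (V != Z) on D(V)={3,5,6,7} D(Z)={3,5,6}: no change
Constraint 2 (U + V = Y) on D(U)={3,4,6} D(V)={3,5,6,7} D(Y)={3,4,5,6}: U {3,4,6}->{3}; V {3,5,6,7}->{3}; Y {3,4,5,6}->{6}
So after constraint 2: D(Y)={6}, size = 1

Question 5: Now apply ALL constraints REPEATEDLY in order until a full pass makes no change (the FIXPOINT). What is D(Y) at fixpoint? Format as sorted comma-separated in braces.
Answer: {6}

Derivation:
pass 0 (initial): D(Y)={3,4,5,6}
pass 1: U {3,4,6}->{3}; V {3,5,6,7}->{3}; Y {3,4,5,6}->{6}
pass 2: Z {3,5,6}->{5,6}
pass 3: no change
Fixpoint after 3 passes: D(Y) = {6}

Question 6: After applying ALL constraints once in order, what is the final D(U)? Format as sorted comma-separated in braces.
Constraint 1 (V != Z) on D(V)={3,5,6,7} D(Z)={3,5,6}: no change
Constraint 2 (U + V = Y) on D(U)={3,4,6} D(V)={3,5,6,7} D(Y)={3,4,5,6}: U {3,4,6}->{3}; V {3,5,6,7}->{3}; Y {3,4,5,6}->{6}
Constraint 3 (U != Y) on D(U)={3} D(Y)={6}: no change
So after all 3 constraints: D(U) = {3}

Answer: {3}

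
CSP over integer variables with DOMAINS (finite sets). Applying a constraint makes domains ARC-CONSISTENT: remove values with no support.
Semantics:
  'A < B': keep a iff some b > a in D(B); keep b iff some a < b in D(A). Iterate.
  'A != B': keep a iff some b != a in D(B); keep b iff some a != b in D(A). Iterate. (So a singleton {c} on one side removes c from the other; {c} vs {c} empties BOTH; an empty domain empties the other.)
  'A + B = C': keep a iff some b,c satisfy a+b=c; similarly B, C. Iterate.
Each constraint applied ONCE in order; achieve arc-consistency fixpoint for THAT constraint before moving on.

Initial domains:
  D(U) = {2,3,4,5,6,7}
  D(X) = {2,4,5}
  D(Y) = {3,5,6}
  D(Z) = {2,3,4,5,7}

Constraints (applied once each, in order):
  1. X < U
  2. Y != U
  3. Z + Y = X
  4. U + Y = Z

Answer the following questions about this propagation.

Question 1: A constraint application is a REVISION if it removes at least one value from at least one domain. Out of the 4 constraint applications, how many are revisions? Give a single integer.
Answer: 3

Derivation:
Constraint 1 (X < U) on D(X)={2,4,5} D(U)={2,3,4,5,6,7}: U {2,3,4,5,6,7}->{3,4,5,6,7} => REVISION
Constraint 2 (Y != U) on D(Y)={3,5,6} D(U)={3,4,5,6,7}: no change => not a revision
Constraint 3 (Z + Y = X) on D(Z)={2,3,4,5,7} D(Y)={3,5,6} D(X)={2,4,5}: Z {2,3,4,5,7}->{2}; Y {3,5,6}->{3}; X {2,4,5}->{5} => REVISION
Constraint 4 (U + Y = Z) on D(U)={3,4,5,6,7} D(Y)={3} D(Z)={2}: U {3,4,5,6,7}->{}; Y {3}->{}; Z {2}->{} => REVISION
Total revisions = 3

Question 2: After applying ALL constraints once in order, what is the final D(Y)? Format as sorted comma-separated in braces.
Answer: {}

Derivation:
Constraint 1 (X < U) on D(X)={2,4,5} D(U)={2,3,4,5,6,7}: U {2,3,4,5,6,7}->{3,4,5,6,7}
Constraint 2 (Y != U) on D(Y)={3,5,6} D(U)={3,4,5,6,7}: no change
Constraint 3 (Z + Y = X) on D(Z)={2,3,4,5,7} D(Y)={3,5,6} D(X)={2,4,5}: Z {2,3,4,5,7}->{2}; Y {3,5,6}->{3}; X {2,4,5}->{5}
Constraint 4 (U + Y = Z) on D(U)={3,4,5,6,7} D(Y)={3} D(Z)={2}: U {3,4,5,6,7}->{}; Y {3}->{}; Z {2}->{}
So after all 4 constraints: D(Y) = {}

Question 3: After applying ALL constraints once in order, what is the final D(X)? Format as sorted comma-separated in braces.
Answer: {5}

Derivation:
Constraint 1 (X < U) on D(X)={2,4,5} D(U)={2,3,4,5,6,7}: U {2,3,4,5,6,7}->{3,4,5,6,7}
Constraint 2 (Y != U) on D(Y)={3,5,6} D(U)={3,4,5,6,7}: no change
Constraint 3 (Z + Y = X) on D(Z)={2,3,4,5,7} D(Y)={3,5,6} D(X)={2,4,5}: Z {2,3,4,5,7}->{2}; Y {3,5,6}->{3}; X {2,4,5}->{5}
Constraint 4 (U + Y = Z) on D(U)={3,4,5,6,7} D(Y)={3} D(Z)={2}: U {3,4,5,6,7}->{}; Y {3}->{}; Z {2}->{}
So after all 4 constraints: D(X) = {5}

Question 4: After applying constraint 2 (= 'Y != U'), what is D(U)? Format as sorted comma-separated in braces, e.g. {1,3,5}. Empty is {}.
Constraint 1 (X < U) on D(X)={2,4,5} D(U)={2,3,4,5,6,7}: U {2,3,4,5,6,7}->{3,4,5,6,7}
Constraint 2 (Y != U) on D(Y)={3,5,6} D(U)={3,4,5,6,7}: no change
So after constraint 2: D(U) = {3,4,5,6,7}

Answer: {3,4,5,6,7}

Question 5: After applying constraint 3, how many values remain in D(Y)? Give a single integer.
Constraint 1 (X < U) on D(X)={2,4,5} D(U)={2,3,4,5,6,7}: U {2,3,4,5,6,7}->{3,4,5,6,7}
Constraint 2 (Y != U) on D(Y)={3,5,6} D(U)={3,4,5,6,7}: no change
Constraint 3 (Z + Y = X) on D(Z)={2,3,4,5,7} D(Y)={3,5,6} D(X)={2,4,5}: Z {2,3,4,5,7}->{2}; Y {3,5,6}->{3}; X {2,4,5}->{5}
So after constraint 3: D(Y)={3}, size = 1

Answer: 1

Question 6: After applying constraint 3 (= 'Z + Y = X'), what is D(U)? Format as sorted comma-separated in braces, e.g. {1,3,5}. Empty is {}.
Answer: {3,4,5,6,7}

Derivation:
Constraint 1 (X < U) on D(X)={2,4,5} D(U)={2,3,4,5,6,7}: U {2,3,4,5,6,7}->{3,4,5,6,7}
Constraint 2 (Y != U) on D(Y)={3,5,6} D(U)={3,4,5,6,7}: no change
Constraint 3 (Z + Y = X) on D(Z)={2,3,4,5,7} D(Y)={3,5,6} D(X)={2,4,5}: Z {2,3,4,5,7}->{2}; Y {3,5,6}->{3}; X {2,4,5}->{5}
So after constraint 3: D(U) = {3,4,5,6,7}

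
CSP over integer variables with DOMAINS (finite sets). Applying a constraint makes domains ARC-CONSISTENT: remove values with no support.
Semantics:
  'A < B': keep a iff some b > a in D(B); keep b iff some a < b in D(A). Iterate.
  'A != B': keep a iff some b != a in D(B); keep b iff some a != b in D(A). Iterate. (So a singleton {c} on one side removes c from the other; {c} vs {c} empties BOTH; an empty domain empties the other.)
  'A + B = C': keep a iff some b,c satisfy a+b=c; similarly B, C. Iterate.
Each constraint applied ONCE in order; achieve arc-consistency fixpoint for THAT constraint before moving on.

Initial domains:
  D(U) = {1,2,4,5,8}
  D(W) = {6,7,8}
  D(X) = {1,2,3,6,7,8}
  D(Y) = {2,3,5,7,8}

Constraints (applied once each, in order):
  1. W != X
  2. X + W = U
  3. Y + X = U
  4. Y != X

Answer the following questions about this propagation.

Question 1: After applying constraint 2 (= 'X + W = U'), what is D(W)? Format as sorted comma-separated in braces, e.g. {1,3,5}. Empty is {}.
Answer: {6,7}

Derivation:
Constraint 1 (W != X) on D(W)={6,7,8} D(X)={1,2,3,6,7,8}: no change
Constraint 2 (X + W = U) on D(X)={1,2,3,6,7,8} D(W)={6,7,8} D(U)={1,2,4,5,8}: X {1,2,3,6,7,8}->{1,2}; W {6,7,8}->{6,7}; U {1,2,4,5,8}->{8}
So after constraint 2: D(W) = {6,7}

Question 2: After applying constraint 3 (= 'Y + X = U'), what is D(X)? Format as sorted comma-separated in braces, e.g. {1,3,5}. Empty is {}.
Constraint 1 (W != X) on D(W)={6,7,8} D(X)={1,2,3,6,7,8}: no change
Constraint 2 (X + W = U) on D(X)={1,2,3,6,7,8} D(W)={6,7,8} D(U)={1,2,4,5,8}: X {1,2,3,6,7,8}->{1,2}; W {6,7,8}->{6,7}; U {1,2,4,5,8}->{8}
Constraint 3 (Y + X = U) on D(Y)={2,3,5,7,8} D(X)={1,2} D(U)={8}: Y {2,3,5,7,8}->{7}; X {1,2}->{1}
So after constraint 3: D(X) = {1}

Answer: {1}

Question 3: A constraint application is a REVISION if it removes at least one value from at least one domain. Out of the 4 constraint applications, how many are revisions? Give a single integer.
Constraint 1 (W != X) on D(W)={6,7,8} D(X)={1,2,3,6,7,8}: no change => not a revision
Constraint 2 (X + W = U) on D(X)={1,2,3,6,7,8} D(W)={6,7,8} D(U)={1,2,4,5,8}: X {1,2,3,6,7,8}->{1,2}; W {6,7,8}->{6,7}; U {1,2,4,5,8}->{8} => REVISION
Constraint 3 (Y + X = U) on D(Y)={2,3,5,7,8} D(X)={1,2} D(U)={8}: Y {2,3,5,7,8}->{7}; X {1,2}->{1} => REVISION
Constraint 4 (Y != X) on D(Y)={7} D(X)={1}: no change => not a revision
Total revisions = 2

Answer: 2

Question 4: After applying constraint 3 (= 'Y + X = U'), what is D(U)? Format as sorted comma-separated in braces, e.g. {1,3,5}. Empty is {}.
Answer: {8}

Derivation:
Constraint 1 (W != X) on D(W)={6,7,8} D(X)={1,2,3,6,7,8}: no change
Constraint 2 (X + W = U) on D(X)={1,2,3,6,7,8} D(W)={6,7,8} D(U)={1,2,4,5,8}: X {1,2,3,6,7,8}->{1,2}; W {6,7,8}->{6,7}; U {1,2,4,5,8}->{8}
Constraint 3 (Y + X = U) on D(Y)={2,3,5,7,8} D(X)={1,2} D(U)={8}: Y {2,3,5,7,8}->{7}; X {1,2}->{1}
So after constraint 3: D(U) = {8}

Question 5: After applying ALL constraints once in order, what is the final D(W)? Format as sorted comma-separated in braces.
Constraint 1 (W != X) on D(W)={6,7,8} D(X)={1,2,3,6,7,8}: no change
Constraint 2 (X + W = U) on D(X)={1,2,3,6,7,8} D(W)={6,7,8} D(U)={1,2,4,5,8}: X {1,2,3,6,7,8}->{1,2}; W {6,7,8}->{6,7}; U {1,2,4,5,8}->{8}
Constraint 3 (Y + X = U) on D(Y)={2,3,5,7,8} D(X)={1,2} D(U)={8}: Y {2,3,5,7,8}->{7}; X {1,2}->{1}
Constraint 4 (Y != X) on D(Y)={7} D(X)={1}: no change
So after all 4 constraints: D(W) = {6,7}

Answer: {6,7}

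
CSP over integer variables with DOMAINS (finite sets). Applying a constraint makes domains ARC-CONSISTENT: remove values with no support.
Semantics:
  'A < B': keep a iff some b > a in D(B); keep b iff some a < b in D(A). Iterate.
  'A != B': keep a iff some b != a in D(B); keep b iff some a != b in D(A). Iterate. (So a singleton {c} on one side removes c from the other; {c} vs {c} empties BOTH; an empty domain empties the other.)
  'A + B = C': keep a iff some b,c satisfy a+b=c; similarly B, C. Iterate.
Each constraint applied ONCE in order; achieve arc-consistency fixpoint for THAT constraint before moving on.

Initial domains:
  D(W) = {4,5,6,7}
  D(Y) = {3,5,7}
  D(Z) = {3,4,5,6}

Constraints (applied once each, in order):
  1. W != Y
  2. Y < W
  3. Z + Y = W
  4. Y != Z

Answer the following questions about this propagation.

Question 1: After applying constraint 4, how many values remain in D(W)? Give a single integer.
Constraint 1 (W != Y) on D(W)={4,5,6,7} D(Y)={3,5,7}: no change
Constraint 2 (Y < W) on D(Y)={3,5,7} D(W)={4,5,6,7}: Y {3,5,7}->{3,5}
Constraint 3 (Z + Y = W) on D(Z)={3,4,5,6} D(Y)={3,5} D(W)={4,5,6,7}: Z {3,4,5,6}->{3,4}; Y {3,5}->{3}; W {4,5,6,7}->{6,7}
Constraint 4 (Y != Z) on D(Y)={3} D(Z)={3,4}: Z {3,4}->{4}
So after constraint 4: D(W)={6,7}, size = 2

Answer: 2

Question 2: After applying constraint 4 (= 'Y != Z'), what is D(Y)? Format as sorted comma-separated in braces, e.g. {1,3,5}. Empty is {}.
Answer: {3}

Derivation:
Constraint 1 (W != Y) on D(W)={4,5,6,7} D(Y)={3,5,7}: no change
Constraint 2 (Y < W) on D(Y)={3,5,7} D(W)={4,5,6,7}: Y {3,5,7}->{3,5}
Constraint 3 (Z + Y = W) on D(Z)={3,4,5,6} D(Y)={3,5} D(W)={4,5,6,7}: Z {3,4,5,6}->{3,4}; Y {3,5}->{3}; W {4,5,6,7}->{6,7}
Constraint 4 (Y != Z) on D(Y)={3} D(Z)={3,4}: Z {3,4}->{4}
So after constraint 4: D(Y) = {3}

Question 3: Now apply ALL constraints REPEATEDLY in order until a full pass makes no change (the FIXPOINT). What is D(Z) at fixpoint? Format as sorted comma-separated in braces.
pass 0 (initial): D(Z)={3,4,5,6}
pass 1: W {4,5,6,7}->{6,7}; Y {3,5,7}->{3}; Z {3,4,5,6}->{4}
pass 2: W {6,7}->{7}
pass 3: no change
Fixpoint after 3 passes: D(Z) = {4}

Answer: {4}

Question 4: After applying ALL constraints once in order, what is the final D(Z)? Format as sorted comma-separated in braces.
Constraint 1 (W != Y) on D(W)={4,5,6,7} D(Y)={3,5,7}: no change
Constraint 2 (Y < W) on D(Y)={3,5,7} D(W)={4,5,6,7}: Y {3,5,7}->{3,5}
Constraint 3 (Z + Y = W) on D(Z)={3,4,5,6} D(Y)={3,5} D(W)={4,5,6,7}: Z {3,4,5,6}->{3,4}; Y {3,5}->{3}; W {4,5,6,7}->{6,7}
Constraint 4 (Y != Z) on D(Y)={3} D(Z)={3,4}: Z {3,4}->{4}
So after all 4 constraints: D(Z) = {4}

Answer: {4}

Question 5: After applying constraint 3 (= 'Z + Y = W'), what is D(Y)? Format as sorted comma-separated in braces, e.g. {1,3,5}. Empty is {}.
Answer: {3}

Derivation:
Constraint 1 (W != Y) on D(W)={4,5,6,7} D(Y)={3,5,7}: no change
Constraint 2 (Y < W) on D(Y)={3,5,7} D(W)={4,5,6,7}: Y {3,5,7}->{3,5}
Constraint 3 (Z + Y = W) on D(Z)={3,4,5,6} D(Y)={3,5} D(W)={4,5,6,7}: Z {3,4,5,6}->{3,4}; Y {3,5}->{3}; W {4,5,6,7}->{6,7}
So after constraint 3: D(Y) = {3}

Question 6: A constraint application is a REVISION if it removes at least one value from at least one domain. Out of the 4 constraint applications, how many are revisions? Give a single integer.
Answer: 3

Derivation:
Constraint 1 (W != Y) on D(W)={4,5,6,7} D(Y)={3,5,7}: no change => not a revision
Constraint 2 (Y < W) on D(Y)={3,5,7} D(W)={4,5,6,7}: Y {3,5,7}->{3,5} => REVISION
Constraint 3 (Z + Y = W) on D(Z)={3,4,5,6} D(Y)={3,5} D(W)={4,5,6,7}: Z {3,4,5,6}->{3,4}; Y {3,5}->{3}; W {4,5,6,7}->{6,7} => REVISION
Constraint 4 (Y != Z) on D(Y)={3} D(Z)={3,4}: Z {3,4}->{4} => REVISION
Total revisions = 3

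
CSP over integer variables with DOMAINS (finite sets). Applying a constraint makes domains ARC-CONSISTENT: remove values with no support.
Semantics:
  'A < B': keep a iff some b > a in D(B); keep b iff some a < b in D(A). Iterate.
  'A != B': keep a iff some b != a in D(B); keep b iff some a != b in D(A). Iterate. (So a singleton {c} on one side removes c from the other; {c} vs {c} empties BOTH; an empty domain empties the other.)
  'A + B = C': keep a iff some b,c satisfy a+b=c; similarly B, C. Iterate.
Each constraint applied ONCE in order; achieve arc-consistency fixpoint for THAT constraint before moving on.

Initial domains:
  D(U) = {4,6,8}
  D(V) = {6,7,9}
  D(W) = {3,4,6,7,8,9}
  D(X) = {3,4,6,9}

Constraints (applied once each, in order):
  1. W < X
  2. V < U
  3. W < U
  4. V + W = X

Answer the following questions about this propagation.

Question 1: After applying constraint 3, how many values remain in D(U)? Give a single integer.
Answer: 1

Derivation:
Constraint 1 (W < X) on D(W)={3,4,6,7,8,9} D(X)={3,4,6,9}: W {3,4,6,7,8,9}->{3,4,6,7,8}; X {3,4,6,9}->{4,6,9}
Constraint 2 (V < U) on D(V)={6,7,9} D(U)={4,6,8}: V {6,7,9}->{6,7}; U {4,6,8}->{8}
Constraint 3 (W < U) on D(W)={3,4,6,7,8} D(U)={8}: W {3,4,6,7,8}->{3,4,6,7}
So after constraint 3: D(U)={8}, size = 1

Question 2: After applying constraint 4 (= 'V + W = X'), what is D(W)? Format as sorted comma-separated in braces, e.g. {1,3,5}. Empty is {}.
Constraint 1 (W < X) on D(W)={3,4,6,7,8,9} D(X)={3,4,6,9}: W {3,4,6,7,8,9}->{3,4,6,7,8}; X {3,4,6,9}->{4,6,9}
Constraint 2 (V < U) on D(V)={6,7,9} D(U)={4,6,8}: V {6,7,9}->{6,7}; U {4,6,8}->{8}
Constraint 3 (W < U) on D(W)={3,4,6,7,8} D(U)={8}: W {3,4,6,7,8}->{3,4,6,7}
Constraint 4 (V + W = X) on D(V)={6,7} D(W)={3,4,6,7} D(X)={4,6,9}: V {6,7}->{6}; W {3,4,6,7}->{3}; X {4,6,9}->{9}
So after constraint 4: D(W) = {3}

Answer: {3}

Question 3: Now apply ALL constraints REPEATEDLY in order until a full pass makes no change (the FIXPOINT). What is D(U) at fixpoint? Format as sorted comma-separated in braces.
Answer: {8}

Derivation:
pass 0 (initial): D(U)={4,6,8}
pass 1: U {4,6,8}->{8}; V {6,7,9}->{6}; W {3,4,6,7,8,9}->{3}; X {3,4,6,9}->{9}
pass 2: no change
Fixpoint after 2 passes: D(U) = {8}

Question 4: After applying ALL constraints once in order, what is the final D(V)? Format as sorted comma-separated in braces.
Answer: {6}

Derivation:
Constraint 1 (W < X) on D(W)={3,4,6,7,8,9} D(X)={3,4,6,9}: W {3,4,6,7,8,9}->{3,4,6,7,8}; X {3,4,6,9}->{4,6,9}
Constraint 2 (V < U) on D(V)={6,7,9} D(U)={4,6,8}: V {6,7,9}->{6,7}; U {4,6,8}->{8}
Constraint 3 (W < U) on D(W)={3,4,6,7,8} D(U)={8}: W {3,4,6,7,8}->{3,4,6,7}
Constraint 4 (V + W = X) on D(V)={6,7} D(W)={3,4,6,7} D(X)={4,6,9}: V {6,7}->{6}; W {3,4,6,7}->{3}; X {4,6,9}->{9}
So after all 4 constraints: D(V) = {6}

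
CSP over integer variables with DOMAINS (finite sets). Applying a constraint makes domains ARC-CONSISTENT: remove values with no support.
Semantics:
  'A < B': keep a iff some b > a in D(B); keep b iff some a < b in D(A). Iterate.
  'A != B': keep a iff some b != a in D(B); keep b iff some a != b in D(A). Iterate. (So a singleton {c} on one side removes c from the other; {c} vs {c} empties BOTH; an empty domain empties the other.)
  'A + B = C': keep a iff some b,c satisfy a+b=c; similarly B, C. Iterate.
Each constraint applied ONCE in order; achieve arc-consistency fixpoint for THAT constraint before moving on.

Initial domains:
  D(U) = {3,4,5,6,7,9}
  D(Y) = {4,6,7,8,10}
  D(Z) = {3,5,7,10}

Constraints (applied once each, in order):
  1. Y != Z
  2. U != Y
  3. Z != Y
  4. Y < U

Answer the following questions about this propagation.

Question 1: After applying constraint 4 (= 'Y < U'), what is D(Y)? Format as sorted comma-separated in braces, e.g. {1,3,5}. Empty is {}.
Answer: {4,6,7,8}

Derivation:
Constraint 1 (Y != Z) on D(Y)={4,6,7,8,10} D(Z)={3,5,7,10}: no change
Constraint 2 (U != Y) on D(U)={3,4,5,6,7,9} D(Y)={4,6,7,8,10}: no change
Constraint 3 (Z != Y) on D(Z)={3,5,7,10} D(Y)={4,6,7,8,10}: no change
Constraint 4 (Y < U) on D(Y)={4,6,7,8,10} D(U)={3,4,5,6,7,9}: Y {4,6,7,8,10}->{4,6,7,8}; U {3,4,5,6,7,9}->{5,6,7,9}
So after constraint 4: D(Y) = {4,6,7,8}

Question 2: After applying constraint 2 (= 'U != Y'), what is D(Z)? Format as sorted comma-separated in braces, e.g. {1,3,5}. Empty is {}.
Answer: {3,5,7,10}

Derivation:
Constraint 1 (Y != Z) on D(Y)={4,6,7,8,10} D(Z)={3,5,7,10}: no change
Constraint 2 (U != Y) on D(U)={3,4,5,6,7,9} D(Y)={4,6,7,8,10}: no change
So after constraint 2: D(Z) = {3,5,7,10}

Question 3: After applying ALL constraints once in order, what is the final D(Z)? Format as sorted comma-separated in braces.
Answer: {3,5,7,10}

Derivation:
Constraint 1 (Y != Z) on D(Y)={4,6,7,8,10} D(Z)={3,5,7,10}: no change
Constraint 2 (U != Y) on D(U)={3,4,5,6,7,9} D(Y)={4,6,7,8,10}: no change
Constraint 3 (Z != Y) on D(Z)={3,5,7,10} D(Y)={4,6,7,8,10}: no change
Constraint 4 (Y < U) on D(Y)={4,6,7,8,10} D(U)={3,4,5,6,7,9}: Y {4,6,7,8,10}->{4,6,7,8}; U {3,4,5,6,7,9}->{5,6,7,9}
So after all 4 constraints: D(Z) = {3,5,7,10}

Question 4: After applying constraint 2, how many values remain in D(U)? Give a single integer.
Constraint 1 (Y != Z) on D(Y)={4,6,7,8,10} D(Z)={3,5,7,10}: no change
Constraint 2 (U != Y) on D(U)={3,4,5,6,7,9} D(Y)={4,6,7,8,10}: no change
So after constraint 2: D(U)={3,4,5,6,7,9}, size = 6

Answer: 6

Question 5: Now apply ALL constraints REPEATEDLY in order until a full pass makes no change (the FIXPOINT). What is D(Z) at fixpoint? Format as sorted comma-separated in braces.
pass 0 (initial): D(Z)={3,5,7,10}
pass 1: U {3,4,5,6,7,9}->{5,6,7,9}; Y {4,6,7,8,10}->{4,6,7,8}
pass 2: no change
Fixpoint after 2 passes: D(Z) = {3,5,7,10}

Answer: {3,5,7,10}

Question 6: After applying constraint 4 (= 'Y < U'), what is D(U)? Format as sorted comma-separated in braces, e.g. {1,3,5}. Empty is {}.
Answer: {5,6,7,9}

Derivation:
Constraint 1 (Y != Z) on D(Y)={4,6,7,8,10} D(Z)={3,5,7,10}: no change
Constraint 2 (U != Y) on D(U)={3,4,5,6,7,9} D(Y)={4,6,7,8,10}: no change
Constraint 3 (Z != Y) on D(Z)={3,5,7,10} D(Y)={4,6,7,8,10}: no change
Constraint 4 (Y < U) on D(Y)={4,6,7,8,10} D(U)={3,4,5,6,7,9}: Y {4,6,7,8,10}->{4,6,7,8}; U {3,4,5,6,7,9}->{5,6,7,9}
So after constraint 4: D(U) = {5,6,7,9}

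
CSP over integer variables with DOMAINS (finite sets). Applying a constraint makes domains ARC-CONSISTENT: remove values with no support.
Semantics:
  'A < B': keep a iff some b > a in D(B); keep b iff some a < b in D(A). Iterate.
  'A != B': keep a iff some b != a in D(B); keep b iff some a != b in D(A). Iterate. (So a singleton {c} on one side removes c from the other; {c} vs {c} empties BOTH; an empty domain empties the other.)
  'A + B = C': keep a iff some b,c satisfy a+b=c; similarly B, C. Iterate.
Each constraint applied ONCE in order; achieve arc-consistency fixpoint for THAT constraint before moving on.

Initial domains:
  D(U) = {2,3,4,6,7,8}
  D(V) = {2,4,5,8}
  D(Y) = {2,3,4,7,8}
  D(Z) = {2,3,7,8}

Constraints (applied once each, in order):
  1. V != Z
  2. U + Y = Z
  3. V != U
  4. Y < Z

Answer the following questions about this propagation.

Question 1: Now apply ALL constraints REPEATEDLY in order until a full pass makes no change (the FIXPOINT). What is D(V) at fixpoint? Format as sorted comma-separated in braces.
pass 0 (initial): D(V)={2,4,5,8}
pass 1: U {2,3,4,6,7,8}->{3,4,6}; Y {2,3,4,7,8}->{2,3,4}; Z {2,3,7,8}->{7,8}
pass 2: no change
Fixpoint after 2 passes: D(V) = {2,4,5,8}

Answer: {2,4,5,8}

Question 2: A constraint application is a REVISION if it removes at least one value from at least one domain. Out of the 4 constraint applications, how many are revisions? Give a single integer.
Answer: 1

Derivation:
Constraint 1 (V != Z) on D(V)={2,4,5,8} D(Z)={2,3,7,8}: no change => not a revision
Constraint 2 (U + Y = Z) on D(U)={2,3,4,6,7,8} D(Y)={2,3,4,7,8} D(Z)={2,3,7,8}: U {2,3,4,6,7,8}->{3,4,6}; Y {2,3,4,7,8}->{2,3,4}; Z {2,3,7,8}->{7,8} => REVISION
Constraint 3 (V != U) on D(V)={2,4,5,8} D(U)={3,4,6}: no change => not a revision
Constraint 4 (Y < Z) on D(Y)={2,3,4} D(Z)={7,8}: no change => not a revision
Total revisions = 1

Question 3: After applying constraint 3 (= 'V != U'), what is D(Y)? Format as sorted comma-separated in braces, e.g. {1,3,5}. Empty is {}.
Constraint 1 (V != Z) on D(V)={2,4,5,8} D(Z)={2,3,7,8}: no change
Constraint 2 (U + Y = Z) on D(U)={2,3,4,6,7,8} D(Y)={2,3,4,7,8} D(Z)={2,3,7,8}: U {2,3,4,6,7,8}->{3,4,6}; Y {2,3,4,7,8}->{2,3,4}; Z {2,3,7,8}->{7,8}
Constraint 3 (V != U) on D(V)={2,4,5,8} D(U)={3,4,6}: no change
So after constraint 3: D(Y) = {2,3,4}

Answer: {2,3,4}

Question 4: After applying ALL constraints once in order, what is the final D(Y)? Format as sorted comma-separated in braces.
Constraint 1 (V != Z) on D(V)={2,4,5,8} D(Z)={2,3,7,8}: no change
Constraint 2 (U + Y = Z) on D(U)={2,3,4,6,7,8} D(Y)={2,3,4,7,8} D(Z)={2,3,7,8}: U {2,3,4,6,7,8}->{3,4,6}; Y {2,3,4,7,8}->{2,3,4}; Z {2,3,7,8}->{7,8}
Constraint 3 (V != U) on D(V)={2,4,5,8} D(U)={3,4,6}: no change
Constraint 4 (Y < Z) on D(Y)={2,3,4} D(Z)={7,8}: no change
So after all 4 constraints: D(Y) = {2,3,4}

Answer: {2,3,4}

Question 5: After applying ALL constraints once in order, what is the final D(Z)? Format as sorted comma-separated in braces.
Answer: {7,8}

Derivation:
Constraint 1 (V != Z) on D(V)={2,4,5,8} D(Z)={2,3,7,8}: no change
Constraint 2 (U + Y = Z) on D(U)={2,3,4,6,7,8} D(Y)={2,3,4,7,8} D(Z)={2,3,7,8}: U {2,3,4,6,7,8}->{3,4,6}; Y {2,3,4,7,8}->{2,3,4}; Z {2,3,7,8}->{7,8}
Constraint 3 (V != U) on D(V)={2,4,5,8} D(U)={3,4,6}: no change
Constraint 4 (Y < Z) on D(Y)={2,3,4} D(Z)={7,8}: no change
So after all 4 constraints: D(Z) = {7,8}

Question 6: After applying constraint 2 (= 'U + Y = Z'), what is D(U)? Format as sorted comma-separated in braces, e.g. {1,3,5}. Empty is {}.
Constraint 1 (V != Z) on D(V)={2,4,5,8} D(Z)={2,3,7,8}: no change
Constraint 2 (U + Y = Z) on D(U)={2,3,4,6,7,8} D(Y)={2,3,4,7,8} D(Z)={2,3,7,8}: U {2,3,4,6,7,8}->{3,4,6}; Y {2,3,4,7,8}->{2,3,4}; Z {2,3,7,8}->{7,8}
So after constraint 2: D(U) = {3,4,6}

Answer: {3,4,6}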